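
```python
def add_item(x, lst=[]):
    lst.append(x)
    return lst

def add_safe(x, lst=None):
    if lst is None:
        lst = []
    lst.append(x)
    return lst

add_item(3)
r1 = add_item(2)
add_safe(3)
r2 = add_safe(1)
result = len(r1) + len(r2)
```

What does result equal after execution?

Step 1: add_item shares mutable default: after 2 calls, lst = [3, 2], len = 2.
Step 2: add_safe creates fresh list each time: r2 = [1], len = 1.
Step 3: result = 2 + 1 = 3

The answer is 3.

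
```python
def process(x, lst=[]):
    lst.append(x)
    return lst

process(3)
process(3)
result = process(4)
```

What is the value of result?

Step 1: Mutable default argument gotcha! The list [] is created once.
Step 2: Each call appends to the SAME list: [3], [3, 3], [3, 3, 4].
Step 3: result = [3, 3, 4]

The answer is [3, 3, 4].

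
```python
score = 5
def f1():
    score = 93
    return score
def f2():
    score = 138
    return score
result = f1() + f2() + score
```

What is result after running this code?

Step 1: Each function shadows global score with its own local.
Step 2: f1() returns 93, f2() returns 138.
Step 3: Global score = 5 is unchanged. result = 93 + 138 + 5 = 236

The answer is 236.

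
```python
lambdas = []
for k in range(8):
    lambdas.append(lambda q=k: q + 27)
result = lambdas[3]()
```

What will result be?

Step 1: Default argument q=k captures k's value at definition time.
Step 2: lambdas[3] was defined when k = 3, so q defaults to 3.
Step 3: result = 3 + 27 = 30 (default arg fixes the late binding issue)

The answer is 30.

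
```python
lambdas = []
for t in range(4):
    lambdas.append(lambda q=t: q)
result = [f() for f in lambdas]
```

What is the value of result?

Step 1: Default arg q=t captures t at each iteration.
Step 2: Each lambda has its own default: 0, 1, ..., 3.
Step 3: result = [0, 1, 2, 3]

The answer is [0, 1, 2, 3].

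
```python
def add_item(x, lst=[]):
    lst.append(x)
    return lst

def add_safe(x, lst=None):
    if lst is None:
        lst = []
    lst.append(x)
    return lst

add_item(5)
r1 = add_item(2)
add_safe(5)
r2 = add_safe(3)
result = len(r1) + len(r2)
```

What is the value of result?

Step 1: add_item shares mutable default: after 2 calls, lst = [5, 2], len = 2.
Step 2: add_safe creates fresh list each time: r2 = [3], len = 1.
Step 3: result = 2 + 1 = 3

The answer is 3.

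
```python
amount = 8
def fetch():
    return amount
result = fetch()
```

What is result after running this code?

Step 1: amount = 8 is defined in the global scope.
Step 2: fetch() looks up amount. No local amount exists, so Python checks the global scope via LEGB rule and finds amount = 8.
Step 3: result = 8

The answer is 8.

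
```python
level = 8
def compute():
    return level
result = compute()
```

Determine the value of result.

Step 1: level = 8 is defined in the global scope.
Step 2: compute() looks up level. No local level exists, so Python checks the global scope via LEGB rule and finds level = 8.
Step 3: result = 8

The answer is 8.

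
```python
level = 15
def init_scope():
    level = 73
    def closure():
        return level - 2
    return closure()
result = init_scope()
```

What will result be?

Step 1: init_scope() shadows global level with level = 73.
Step 2: closure() finds level = 73 in enclosing scope, computes 73 - 2 = 71.
Step 3: result = 71

The answer is 71.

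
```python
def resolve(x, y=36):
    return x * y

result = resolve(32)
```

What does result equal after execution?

Step 1: resolve(32) uses default y = 36.
Step 2: Returns 32 * 36 = 1152.
Step 3: result = 1152

The answer is 1152.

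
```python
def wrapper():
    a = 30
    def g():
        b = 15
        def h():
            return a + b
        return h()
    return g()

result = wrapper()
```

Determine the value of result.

Step 1: wrapper() defines a = 30. g() defines b = 15.
Step 2: h() accesses both from enclosing scopes: a = 30, b = 15.
Step 3: result = 30 + 15 = 45

The answer is 45.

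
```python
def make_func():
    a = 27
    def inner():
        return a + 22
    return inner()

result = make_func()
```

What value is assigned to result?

Step 1: make_func() defines a = 27.
Step 2: inner() reads a = 27 from enclosing scope, returns 27 + 22 = 49.
Step 3: result = 49

The answer is 49.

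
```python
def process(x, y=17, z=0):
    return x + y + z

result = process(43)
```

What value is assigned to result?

Step 1: process(43) uses defaults y = 17, z = 0.
Step 2: Returns 43 + 17 + 0 = 60.
Step 3: result = 60

The answer is 60.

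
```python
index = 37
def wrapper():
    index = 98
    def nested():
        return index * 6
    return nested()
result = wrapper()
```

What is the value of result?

Step 1: wrapper() shadows global index with index = 98.
Step 2: nested() finds index = 98 in enclosing scope, computes 98 * 6 = 588.
Step 3: result = 588

The answer is 588.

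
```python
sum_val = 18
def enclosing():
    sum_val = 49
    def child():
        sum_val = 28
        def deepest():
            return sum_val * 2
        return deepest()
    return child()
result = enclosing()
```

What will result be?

Step 1: deepest() looks up sum_val through LEGB: not local, finds sum_val = 28 in enclosing child().
Step 2: Returns 28 * 2 = 56.
Step 3: result = 56

The answer is 56.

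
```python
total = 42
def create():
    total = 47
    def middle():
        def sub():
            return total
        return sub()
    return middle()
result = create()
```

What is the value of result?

Step 1: create() defines total = 47. middle() and sub() have no local total.
Step 2: sub() checks local (none), enclosing middle() (none), enclosing create() and finds total = 47.
Step 3: result = 47

The answer is 47.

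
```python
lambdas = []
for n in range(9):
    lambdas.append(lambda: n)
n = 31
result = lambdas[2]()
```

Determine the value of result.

Step 1: Lambdas capture the variable n by reference, not by value.
Step 2: After the loop, n is reassigned to 31.
Step 3: lambdas[2]() looks up the current n = 31. result = 31

The answer is 31.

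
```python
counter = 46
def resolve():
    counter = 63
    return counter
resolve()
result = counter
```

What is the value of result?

Step 1: counter = 46 globally.
Step 2: resolve() creates a LOCAL counter = 63 (no global keyword!).
Step 3: The global counter is unchanged. result = 46

The answer is 46.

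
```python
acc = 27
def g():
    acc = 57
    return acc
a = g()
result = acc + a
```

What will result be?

Step 1: Global acc = 27. g() returns local acc = 57.
Step 2: a = 57. Global acc still = 27.
Step 3: result = 27 + 57 = 84

The answer is 84.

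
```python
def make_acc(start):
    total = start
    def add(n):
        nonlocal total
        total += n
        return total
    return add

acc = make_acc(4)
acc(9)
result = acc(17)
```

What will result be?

Step 1: make_acc(4) creates closure with total = 4.
Step 2: First acc(9): total = 4 + 9 = 13.
Step 3: Second acc(17): total = 13 + 17 = 30. result = 30

The answer is 30.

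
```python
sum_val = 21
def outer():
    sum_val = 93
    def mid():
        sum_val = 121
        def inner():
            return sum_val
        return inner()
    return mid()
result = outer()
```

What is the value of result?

Step 1: Three levels of shadowing: global 21, outer 93, mid 121.
Step 2: inner() finds sum_val = 121 in enclosing mid() scope.
Step 3: result = 121

The answer is 121.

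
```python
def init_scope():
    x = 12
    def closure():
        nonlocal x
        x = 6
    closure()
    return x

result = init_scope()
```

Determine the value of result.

Step 1: init_scope() sets x = 12.
Step 2: closure() uses nonlocal to reassign x = 6.
Step 3: result = 6

The answer is 6.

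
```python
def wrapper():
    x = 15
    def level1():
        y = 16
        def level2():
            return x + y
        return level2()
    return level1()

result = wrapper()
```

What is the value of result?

Step 1: x = 15 in wrapper. y = 16 in level1.
Step 2: level2() reads x = 15 and y = 16 from enclosing scopes.
Step 3: result = 15 + 16 = 31

The answer is 31.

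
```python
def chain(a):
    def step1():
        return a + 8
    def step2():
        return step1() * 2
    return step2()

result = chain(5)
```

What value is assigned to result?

Step 1: chain(5) captures a = 5.
Step 2: step2() calls step1() which returns 5 + 8 = 13.
Step 3: step2() returns 13 * 2 = 26

The answer is 26.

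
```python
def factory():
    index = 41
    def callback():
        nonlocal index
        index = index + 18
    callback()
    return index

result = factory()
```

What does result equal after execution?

Step 1: factory() sets index = 41.
Step 2: callback() uses nonlocal to modify index in factory's scope: index = 41 + 18 = 59.
Step 3: factory() returns the modified index = 59

The answer is 59.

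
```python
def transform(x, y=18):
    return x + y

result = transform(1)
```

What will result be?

Step 1: transform(1) uses default y = 18.
Step 2: Returns 1 + 18 = 19.
Step 3: result = 19

The answer is 19.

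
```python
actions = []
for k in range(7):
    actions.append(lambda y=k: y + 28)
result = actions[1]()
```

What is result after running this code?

Step 1: Default argument y=k captures k's value at definition time.
Step 2: actions[1] was defined when k = 1, so y defaults to 1.
Step 3: result = 1 + 28 = 29 (default arg fixes the late binding issue)

The answer is 29.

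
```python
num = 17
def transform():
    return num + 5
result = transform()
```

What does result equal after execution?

Step 1: num = 17 is defined globally.
Step 2: transform() looks up num from global scope = 17, then computes 17 + 5 = 22.
Step 3: result = 22

The answer is 22.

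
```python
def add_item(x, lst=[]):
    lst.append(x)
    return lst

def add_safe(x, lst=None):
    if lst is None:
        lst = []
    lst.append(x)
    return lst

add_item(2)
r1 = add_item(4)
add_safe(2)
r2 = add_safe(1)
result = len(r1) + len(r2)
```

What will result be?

Step 1: add_item shares mutable default: after 2 calls, lst = [2, 4], len = 2.
Step 2: add_safe creates fresh list each time: r2 = [1], len = 1.
Step 3: result = 2 + 1 = 3

The answer is 3.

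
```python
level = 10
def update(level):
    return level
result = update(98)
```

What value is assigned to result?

Step 1: Global level = 10.
Step 2: update(98) takes parameter level = 98, which shadows the global.
Step 3: result = 98

The answer is 98.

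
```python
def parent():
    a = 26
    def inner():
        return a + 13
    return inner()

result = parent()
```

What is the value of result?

Step 1: parent() defines a = 26.
Step 2: inner() reads a = 26 from enclosing scope, returns 26 + 13 = 39.
Step 3: result = 39

The answer is 39.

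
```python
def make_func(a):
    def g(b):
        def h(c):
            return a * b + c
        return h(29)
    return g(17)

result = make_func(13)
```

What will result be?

Step 1: a = 13, b = 17, c = 29.
Step 2: h() computes a * b + c = 13 * 17 + 29 = 250.
Step 3: result = 250

The answer is 250.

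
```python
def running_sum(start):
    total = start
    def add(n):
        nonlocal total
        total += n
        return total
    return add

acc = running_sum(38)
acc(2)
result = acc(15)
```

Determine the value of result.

Step 1: running_sum(38) creates closure with total = 38.
Step 2: First acc(2): total = 38 + 2 = 40.
Step 3: Second acc(15): total = 40 + 15 = 55. result = 55

The answer is 55.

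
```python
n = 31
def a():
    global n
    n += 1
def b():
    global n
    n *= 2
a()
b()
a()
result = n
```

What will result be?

Step 1: n = 31.
Step 2: a(): n = 31 + 1 = 32.
Step 3: b(): n = 32 * 2 = 64.
Step 4: a(): n = 64 + 1 = 65

The answer is 65.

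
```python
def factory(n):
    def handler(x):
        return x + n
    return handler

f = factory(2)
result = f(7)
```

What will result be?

Step 1: factory(2) creates a closure that captures n = 2.
Step 2: f(7) calls the closure with x = 7, returning 7 + 2 = 9.
Step 3: result = 9

The answer is 9.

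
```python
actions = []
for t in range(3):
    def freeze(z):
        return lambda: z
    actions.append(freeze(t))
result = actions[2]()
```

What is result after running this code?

Step 1: freeze(t) creates a new scope capturing z = t at call time.
Step 2: actions[2] = freeze(2), so its lambda captures z = 2.
Step 3: result = 2 (closure factory fixes late binding)

The answer is 2.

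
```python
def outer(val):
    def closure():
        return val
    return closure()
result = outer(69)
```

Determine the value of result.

Step 1: outer(69) binds parameter val = 69.
Step 2: closure() looks up val in enclosing scope and finds the parameter val = 69.
Step 3: result = 69

The answer is 69.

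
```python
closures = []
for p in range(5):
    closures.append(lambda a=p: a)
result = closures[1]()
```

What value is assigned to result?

Step 1: Default argument a=p captures p's value at each iteration.
Step 2: closures[1] captured a = 1 when p was 1.
Step 3: result = 1

The answer is 1.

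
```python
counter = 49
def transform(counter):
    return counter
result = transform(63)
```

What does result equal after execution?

Step 1: Global counter = 49.
Step 2: transform(63) takes parameter counter = 63, which shadows the global.
Step 3: result = 63

The answer is 63.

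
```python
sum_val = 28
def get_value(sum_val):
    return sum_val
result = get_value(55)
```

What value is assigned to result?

Step 1: Global sum_val = 28.
Step 2: get_value(55) takes parameter sum_val = 55, which shadows the global.
Step 3: result = 55

The answer is 55.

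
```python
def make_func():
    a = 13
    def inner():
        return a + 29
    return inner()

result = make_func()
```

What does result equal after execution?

Step 1: make_func() defines a = 13.
Step 2: inner() reads a = 13 from enclosing scope, returns 13 + 29 = 42.
Step 3: result = 42

The answer is 42.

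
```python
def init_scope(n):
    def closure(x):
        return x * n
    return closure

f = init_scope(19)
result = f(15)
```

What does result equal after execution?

Step 1: init_scope(19) creates a closure capturing n = 19.
Step 2: f(15) computes 15 * 19 = 285.
Step 3: result = 285

The answer is 285.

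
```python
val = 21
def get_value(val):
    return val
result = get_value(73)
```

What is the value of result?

Step 1: Global val = 21.
Step 2: get_value(73) takes parameter val = 73, which shadows the global.
Step 3: result = 73

The answer is 73.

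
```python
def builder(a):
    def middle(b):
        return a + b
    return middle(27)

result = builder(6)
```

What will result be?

Step 1: builder(6) passes a = 6.
Step 2: middle(27) has b = 27, reads a = 6 from enclosing.
Step 3: result = 6 + 27 = 33

The answer is 33.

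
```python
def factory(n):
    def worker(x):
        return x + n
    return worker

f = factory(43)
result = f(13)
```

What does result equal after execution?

Step 1: factory(43) creates a closure that captures n = 43.
Step 2: f(13) calls the closure with x = 13, returning 13 + 43 = 56.
Step 3: result = 56

The answer is 56.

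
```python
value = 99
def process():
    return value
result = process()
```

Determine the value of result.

Step 1: value = 99 is defined in the global scope.
Step 2: process() looks up value. No local value exists, so Python checks the global scope via LEGB rule and finds value = 99.
Step 3: result = 99

The answer is 99.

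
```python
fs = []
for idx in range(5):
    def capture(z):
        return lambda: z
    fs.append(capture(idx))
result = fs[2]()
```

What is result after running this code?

Step 1: capture(idx) creates a new scope capturing z = idx at call time.
Step 2: fs[2] = capture(2), so its lambda captures z = 2.
Step 3: result = 2 (closure factory fixes late binding)

The answer is 2.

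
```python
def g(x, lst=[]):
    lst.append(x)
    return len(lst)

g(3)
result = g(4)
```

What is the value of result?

Step 1: Mutable default list persists between calls.
Step 2: First call: lst = [3], len = 1. Second call: lst = [3, 4], len = 2.
Step 3: result = 2

The answer is 2.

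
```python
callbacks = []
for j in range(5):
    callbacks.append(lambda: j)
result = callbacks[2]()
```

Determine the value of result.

Step 1: The loop creates 5 lambdas, all referencing the same variable j.
Step 2: After the loop, j = 4 (final value).
Step 3: callbacks[2]() looks up j at call time and finds 4. This is the late binding gotcha. result = 4

The answer is 4.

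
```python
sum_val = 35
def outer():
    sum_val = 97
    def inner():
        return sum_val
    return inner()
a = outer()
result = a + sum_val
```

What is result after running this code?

Step 1: outer() has local sum_val = 97. inner() reads from enclosing.
Step 2: outer() returns 97. Global sum_val = 35 unchanged.
Step 3: result = 97 + 35 = 132

The answer is 132.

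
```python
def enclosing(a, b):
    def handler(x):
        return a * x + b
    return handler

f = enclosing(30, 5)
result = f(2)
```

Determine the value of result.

Step 1: enclosing(30, 5) captures a = 30, b = 5.
Step 2: f(2) computes 30 * 2 + 5 = 65.
Step 3: result = 65

The answer is 65.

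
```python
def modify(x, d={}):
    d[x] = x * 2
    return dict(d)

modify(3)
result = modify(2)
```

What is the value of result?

Step 1: Mutable default dict is shared across calls.
Step 2: First call adds 3: 6. Second call adds 2: 4.
Step 3: result = {3: 6, 2: 4}

The answer is {3: 6, 2: 4}.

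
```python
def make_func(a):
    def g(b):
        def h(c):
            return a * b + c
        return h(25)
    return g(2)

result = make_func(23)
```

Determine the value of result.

Step 1: a = 23, b = 2, c = 25.
Step 2: h() computes a * b + c = 23 * 2 + 25 = 71.
Step 3: result = 71

The answer is 71.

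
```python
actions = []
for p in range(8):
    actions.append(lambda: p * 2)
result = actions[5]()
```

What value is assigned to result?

Step 1: All lambdas reference the same variable p (late binding).
Step 2: After the loop, p = 7. Every lambda returns p * 2.
Step 3: actions[5]() = 7 * 2 = 14

The answer is 14.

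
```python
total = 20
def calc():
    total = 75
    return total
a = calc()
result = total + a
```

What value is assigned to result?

Step 1: Global total = 20. calc() returns local total = 75.
Step 2: a = 75. Global total still = 20.
Step 3: result = 20 + 75 = 95

The answer is 95.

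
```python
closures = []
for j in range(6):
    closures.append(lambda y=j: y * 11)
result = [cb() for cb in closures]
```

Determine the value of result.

Step 1: Default arg y=j captures j at each iteration.
Step 2: closures[k] has y defaulting to k, returns k * 11.
Step 3: result = [0, 11, 22, 33, 44, 55]

The answer is [0, 11, 22, 33, 44, 55].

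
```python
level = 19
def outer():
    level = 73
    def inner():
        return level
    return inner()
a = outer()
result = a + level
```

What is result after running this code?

Step 1: outer() has local level = 73. inner() reads from enclosing.
Step 2: outer() returns 73. Global level = 19 unchanged.
Step 3: result = 73 + 19 = 92

The answer is 92.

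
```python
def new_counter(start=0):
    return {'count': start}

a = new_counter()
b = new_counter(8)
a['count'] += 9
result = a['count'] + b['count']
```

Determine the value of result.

Step 1: new_counter() returns a new dict each call (immutable default 0).
Step 2: a = {'count': 0}, b = {'count': 8}.
Step 3: a['count'] += 9 = 9. result = 9 + 8 = 17

The answer is 17.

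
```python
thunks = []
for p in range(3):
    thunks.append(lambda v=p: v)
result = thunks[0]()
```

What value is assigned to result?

Step 1: Default argument v=p captures p's value at each iteration.
Step 2: thunks[0] captured v = 0 when p was 0.
Step 3: result = 0

The answer is 0.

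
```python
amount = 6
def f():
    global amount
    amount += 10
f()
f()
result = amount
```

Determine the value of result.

Step 1: amount = 6.
Step 2: First f(): amount = 6 + 10 = 16.
Step 3: Second f(): amount = 16 + 10 = 26. result = 26

The answer is 26.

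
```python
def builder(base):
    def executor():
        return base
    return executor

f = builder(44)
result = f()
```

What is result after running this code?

Step 1: builder(44) creates closure capturing base = 44.
Step 2: f() returns the captured base = 44.
Step 3: result = 44

The answer is 44.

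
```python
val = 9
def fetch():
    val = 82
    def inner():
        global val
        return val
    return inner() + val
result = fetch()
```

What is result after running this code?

Step 1: Global val = 9. fetch() shadows with local val = 82.
Step 2: inner() uses global keyword, so inner() returns global val = 9.
Step 3: fetch() returns 9 + 82 = 91

The answer is 91.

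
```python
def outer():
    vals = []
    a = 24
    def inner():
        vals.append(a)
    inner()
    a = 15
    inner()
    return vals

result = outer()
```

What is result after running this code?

Step 1: a = 24. inner() appends current a to vals.
Step 2: First inner(): appends 24. Then a = 15.
Step 3: Second inner(): appends 15 (closure sees updated a). result = [24, 15]

The answer is [24, 15].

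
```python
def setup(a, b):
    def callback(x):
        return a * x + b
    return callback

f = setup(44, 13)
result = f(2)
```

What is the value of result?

Step 1: setup(44, 13) captures a = 44, b = 13.
Step 2: f(2) computes 44 * 2 + 13 = 101.
Step 3: result = 101

The answer is 101.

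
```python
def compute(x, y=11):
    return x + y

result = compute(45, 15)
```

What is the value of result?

Step 1: compute(45, 15) overrides default y with 15.
Step 2: Returns 45 + 15 = 60.
Step 3: result = 60

The answer is 60.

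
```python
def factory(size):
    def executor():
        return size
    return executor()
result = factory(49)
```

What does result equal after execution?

Step 1: factory(49) binds parameter size = 49.
Step 2: executor() looks up size in enclosing scope and finds the parameter size = 49.
Step 3: result = 49

The answer is 49.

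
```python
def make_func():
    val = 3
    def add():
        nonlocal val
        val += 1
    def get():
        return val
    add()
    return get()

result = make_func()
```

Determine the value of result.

Step 1: val = 3. add() modifies it via nonlocal, get() reads it.
Step 2: add() makes val = 3 + 1 = 4.
Step 3: get() returns 4. result = 4

The answer is 4.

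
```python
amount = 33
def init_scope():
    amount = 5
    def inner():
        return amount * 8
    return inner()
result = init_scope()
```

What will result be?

Step 1: init_scope() shadows global amount with amount = 5.
Step 2: inner() finds amount = 5 in enclosing scope, computes 5 * 8 = 40.
Step 3: result = 40

The answer is 40.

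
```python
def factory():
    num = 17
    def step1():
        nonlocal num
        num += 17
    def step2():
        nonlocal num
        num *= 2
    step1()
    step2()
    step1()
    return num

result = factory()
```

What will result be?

Step 1: num = 17.
Step 2: step1(): num = 17 + 17 = 34.
Step 3: step2(): num = 34 * 2 = 68.
Step 4: step1(): num = 68 + 17 = 85. result = 85

The answer is 85.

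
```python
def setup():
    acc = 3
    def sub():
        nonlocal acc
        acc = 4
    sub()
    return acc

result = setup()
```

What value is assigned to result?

Step 1: setup() sets acc = 3.
Step 2: sub() uses nonlocal to reassign acc = 4.
Step 3: result = 4

The answer is 4.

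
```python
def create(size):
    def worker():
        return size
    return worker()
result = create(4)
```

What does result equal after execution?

Step 1: create(4) binds parameter size = 4.
Step 2: worker() looks up size in enclosing scope and finds the parameter size = 4.
Step 3: result = 4

The answer is 4.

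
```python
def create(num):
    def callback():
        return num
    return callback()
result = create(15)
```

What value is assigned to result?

Step 1: create(15) binds parameter num = 15.
Step 2: callback() looks up num in enclosing scope and finds the parameter num = 15.
Step 3: result = 15

The answer is 15.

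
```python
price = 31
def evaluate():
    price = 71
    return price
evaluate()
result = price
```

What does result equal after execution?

Step 1: Global price = 31.
Step 2: evaluate() creates local price = 71 (shadow, not modification).
Step 3: After evaluate() returns, global price is unchanged. result = 31

The answer is 31.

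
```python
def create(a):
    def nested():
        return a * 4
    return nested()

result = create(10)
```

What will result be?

Step 1: create(10) binds parameter a = 10.
Step 2: nested() accesses a = 10 from enclosing scope.
Step 3: result = 10 * 4 = 40

The answer is 40.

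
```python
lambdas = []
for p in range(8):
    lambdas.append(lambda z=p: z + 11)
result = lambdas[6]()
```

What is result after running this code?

Step 1: Default argument z=p captures p's value at definition time.
Step 2: lambdas[6] was defined when p = 6, so z defaults to 6.
Step 3: result = 6 + 11 = 17 (default arg fixes the late binding issue)

The answer is 17.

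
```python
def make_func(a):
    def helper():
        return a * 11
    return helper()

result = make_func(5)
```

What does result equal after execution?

Step 1: make_func(5) binds parameter a = 5.
Step 2: helper() accesses a = 5 from enclosing scope.
Step 3: result = 5 * 11 = 55

The answer is 55.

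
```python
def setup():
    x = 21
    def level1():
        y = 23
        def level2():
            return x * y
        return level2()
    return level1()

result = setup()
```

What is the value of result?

Step 1: x = 21 in setup. y = 23 in level1.
Step 2: level2() reads x = 21 and y = 23 from enclosing scopes.
Step 3: result = 21 * 23 = 483

The answer is 483.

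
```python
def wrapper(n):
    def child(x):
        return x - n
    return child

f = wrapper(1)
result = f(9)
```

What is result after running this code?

Step 1: wrapper(1) creates a closure capturing n = 1.
Step 2: f(9) computes 9 - 1 = 8.
Step 3: result = 8

The answer is 8.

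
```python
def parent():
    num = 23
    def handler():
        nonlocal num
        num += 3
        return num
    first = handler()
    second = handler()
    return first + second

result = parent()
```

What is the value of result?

Step 1: num starts at 23.
Step 2: First call: num = 23 + 3 = 26, returns 26.
Step 3: Second call: num = 26 + 3 = 29, returns 29.
Step 4: result = 26 + 29 = 55

The answer is 55.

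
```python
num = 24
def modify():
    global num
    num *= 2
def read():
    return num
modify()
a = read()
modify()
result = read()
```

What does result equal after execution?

Step 1: num = 24.
Step 2: First modify(): num = 24 * 2 = 48.
Step 3: Second modify(): num = 48 * 2 = 96.
Step 4: read() returns 96

The answer is 96.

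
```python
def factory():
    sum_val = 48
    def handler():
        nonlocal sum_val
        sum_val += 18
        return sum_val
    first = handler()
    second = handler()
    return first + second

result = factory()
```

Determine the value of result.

Step 1: sum_val starts at 48.
Step 2: First call: sum_val = 48 + 18 = 66, returns 66.
Step 3: Second call: sum_val = 66 + 18 = 84, returns 84.
Step 4: result = 66 + 84 = 150

The answer is 150.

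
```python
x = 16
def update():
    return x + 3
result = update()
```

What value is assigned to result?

Step 1: x = 16 is defined globally.
Step 2: update() looks up x from global scope = 16, then computes 16 + 3 = 19.
Step 3: result = 19

The answer is 19.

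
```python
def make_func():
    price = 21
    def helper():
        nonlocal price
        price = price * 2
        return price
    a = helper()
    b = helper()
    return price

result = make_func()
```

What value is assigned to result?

Step 1: price starts at 21.
Step 2: First helper(): price = 21 * 2 = 42.
Step 3: Second helper(): price = 42 * 2 = 84.
Step 4: result = 84

The answer is 84.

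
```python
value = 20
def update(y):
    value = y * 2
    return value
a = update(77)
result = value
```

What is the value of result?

Step 1: Global value = 20.
Step 2: update(77) creates local value = 77 * 2 = 154.
Step 3: Global value unchanged because no global keyword. result = 20

The answer is 20.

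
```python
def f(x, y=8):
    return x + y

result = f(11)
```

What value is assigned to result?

Step 1: f(11) uses default y = 8.
Step 2: Returns 11 + 8 = 19.
Step 3: result = 19

The answer is 19.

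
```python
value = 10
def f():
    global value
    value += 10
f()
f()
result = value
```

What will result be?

Step 1: value = 10.
Step 2: First f(): value = 10 + 10 = 20.
Step 3: Second f(): value = 20 + 10 = 30. result = 30

The answer is 30.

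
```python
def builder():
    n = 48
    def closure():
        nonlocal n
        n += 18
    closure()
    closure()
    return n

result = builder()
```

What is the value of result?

Step 1: n starts at 48.
Step 2: closure() is called 2 times, each adding 18.
Step 3: n = 48 + 18 * 2 = 84

The answer is 84.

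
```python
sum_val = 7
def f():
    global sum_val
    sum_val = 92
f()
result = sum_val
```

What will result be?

Step 1: sum_val = 7 globally.
Step 2: f() declares global sum_val and sets it to 92.
Step 3: After f(), global sum_val = 92. result = 92

The answer is 92.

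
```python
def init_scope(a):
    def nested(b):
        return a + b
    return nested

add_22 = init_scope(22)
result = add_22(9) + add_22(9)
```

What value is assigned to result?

Step 1: add_22 captures a = 22.
Step 2: add_22(9) = 22 + 9 = 31, called twice.
Step 3: result = 31 + 31 = 62

The answer is 62.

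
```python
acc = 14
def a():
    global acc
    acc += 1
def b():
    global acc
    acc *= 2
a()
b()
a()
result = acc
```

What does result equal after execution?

Step 1: acc = 14.
Step 2: a(): acc = 14 + 1 = 15.
Step 3: b(): acc = 15 * 2 = 30.
Step 4: a(): acc = 30 + 1 = 31

The answer is 31.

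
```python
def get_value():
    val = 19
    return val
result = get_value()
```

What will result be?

Step 1: get_value() defines val = 19 in its local scope.
Step 2: return val finds the local variable val = 19.
Step 3: result = 19

The answer is 19.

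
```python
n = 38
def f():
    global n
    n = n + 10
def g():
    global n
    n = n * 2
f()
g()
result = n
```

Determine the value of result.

Step 1: n = 38.
Step 2: f() adds 10: n = 38 + 10 = 48.
Step 3: g() doubles: n = 48 * 2 = 96.
Step 4: result = 96

The answer is 96.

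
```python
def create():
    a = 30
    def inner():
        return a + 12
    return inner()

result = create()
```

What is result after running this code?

Step 1: create() defines a = 30.
Step 2: inner() reads a = 30 from enclosing scope, returns 30 + 12 = 42.
Step 3: result = 42

The answer is 42.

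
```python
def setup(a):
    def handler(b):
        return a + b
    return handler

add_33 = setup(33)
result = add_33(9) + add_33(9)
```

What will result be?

Step 1: add_33 captures a = 33.
Step 2: add_33(9) = 33 + 9 = 42, called twice.
Step 3: result = 42 + 42 = 84

The answer is 84.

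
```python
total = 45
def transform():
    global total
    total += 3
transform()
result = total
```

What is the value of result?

Step 1: total = 45 globally.
Step 2: transform() modifies global total: total += 3 = 48.
Step 3: result = 48

The answer is 48.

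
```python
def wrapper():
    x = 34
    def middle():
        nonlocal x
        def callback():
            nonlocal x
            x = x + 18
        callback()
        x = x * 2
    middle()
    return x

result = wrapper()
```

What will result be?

Step 1: x = 34.
Step 2: callback() adds 18: x = 34 + 18 = 52.
Step 3: middle() doubles: x = 52 * 2 = 104.
Step 4: result = 104

The answer is 104.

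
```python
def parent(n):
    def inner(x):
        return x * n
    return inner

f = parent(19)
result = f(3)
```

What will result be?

Step 1: parent(19) creates a closure capturing n = 19.
Step 2: f(3) computes 3 * 19 = 57.
Step 3: result = 57

The answer is 57.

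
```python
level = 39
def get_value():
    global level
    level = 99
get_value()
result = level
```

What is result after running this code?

Step 1: level = 39 globally.
Step 2: get_value() declares global level and sets it to 99.
Step 3: After get_value(), global level = 99. result = 99

The answer is 99.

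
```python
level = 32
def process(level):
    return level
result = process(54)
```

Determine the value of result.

Step 1: Global level = 32.
Step 2: process(54) takes parameter level = 54, which shadows the global.
Step 3: result = 54

The answer is 54.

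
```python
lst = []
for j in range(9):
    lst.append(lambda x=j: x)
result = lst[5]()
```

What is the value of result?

Step 1: Default argument x=j captures j's value at each iteration.
Step 2: lst[5] captured x = 5 when j was 5.
Step 3: result = 5

The answer is 5.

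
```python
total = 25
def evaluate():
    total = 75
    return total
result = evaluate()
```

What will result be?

Step 1: Global total = 25.
Step 2: evaluate() creates local total = 75, shadowing the global.
Step 3: Returns local total = 75. result = 75

The answer is 75.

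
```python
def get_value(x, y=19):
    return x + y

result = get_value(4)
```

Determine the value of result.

Step 1: get_value(4) uses default y = 19.
Step 2: Returns 4 + 19 = 23.
Step 3: result = 23

The answer is 23.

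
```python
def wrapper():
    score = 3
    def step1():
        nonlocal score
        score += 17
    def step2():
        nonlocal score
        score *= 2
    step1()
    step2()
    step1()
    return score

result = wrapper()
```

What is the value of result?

Step 1: score = 3.
Step 2: step1(): score = 3 + 17 = 20.
Step 3: step2(): score = 20 * 2 = 40.
Step 4: step1(): score = 40 + 17 = 57. result = 57

The answer is 57.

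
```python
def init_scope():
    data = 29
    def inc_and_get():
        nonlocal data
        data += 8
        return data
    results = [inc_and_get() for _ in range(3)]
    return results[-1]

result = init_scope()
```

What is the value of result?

Step 1: data = 29.
Step 2: Three calls to inc_and_get(), each adding 8.
Step 3: Last value = 29 + 8 * 3 = 53

The answer is 53.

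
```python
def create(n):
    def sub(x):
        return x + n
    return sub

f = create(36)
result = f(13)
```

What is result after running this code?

Step 1: create(36) creates a closure that captures n = 36.
Step 2: f(13) calls the closure with x = 13, returning 13 + 36 = 49.
Step 3: result = 49

The answer is 49.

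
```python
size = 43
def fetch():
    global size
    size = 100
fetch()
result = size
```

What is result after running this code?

Step 1: size = 43 globally.
Step 2: fetch() declares global size and sets it to 100.
Step 3: After fetch(), global size = 100. result = 100

The answer is 100.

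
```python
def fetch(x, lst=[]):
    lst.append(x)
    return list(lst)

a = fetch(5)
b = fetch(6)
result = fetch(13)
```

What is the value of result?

Step 1: Default list is shared. list() creates copies for return values.
Step 2: Internal list grows: [5] -> [5, 6] -> [5, 6, 13].
Step 3: result = [5, 6, 13]

The answer is [5, 6, 13].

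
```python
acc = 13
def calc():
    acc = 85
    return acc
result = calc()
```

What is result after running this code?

Step 1: Global acc = 13.
Step 2: calc() creates local acc = 85, shadowing the global.
Step 3: Returns local acc = 85. result = 85

The answer is 85.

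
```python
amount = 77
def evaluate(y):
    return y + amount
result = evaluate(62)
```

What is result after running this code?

Step 1: amount = 77 is defined globally.
Step 2: evaluate(62) uses parameter y = 62 and looks up amount from global scope = 77.
Step 3: result = 62 + 77 = 139

The answer is 139.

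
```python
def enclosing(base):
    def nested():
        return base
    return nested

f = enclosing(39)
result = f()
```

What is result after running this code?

Step 1: enclosing(39) creates closure capturing base = 39.
Step 2: f() returns the captured base = 39.
Step 3: result = 39

The answer is 39.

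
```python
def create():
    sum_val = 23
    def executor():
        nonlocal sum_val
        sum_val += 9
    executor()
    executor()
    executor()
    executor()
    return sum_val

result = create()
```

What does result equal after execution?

Step 1: sum_val starts at 23.
Step 2: executor() is called 4 times, each adding 9.
Step 3: sum_val = 23 + 9 * 4 = 59

The answer is 59.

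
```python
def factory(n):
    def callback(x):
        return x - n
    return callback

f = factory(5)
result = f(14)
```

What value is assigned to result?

Step 1: factory(5) creates a closure capturing n = 5.
Step 2: f(14) computes 14 - 5 = 9.
Step 3: result = 9

The answer is 9.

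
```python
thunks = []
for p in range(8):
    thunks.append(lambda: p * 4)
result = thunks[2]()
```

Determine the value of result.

Step 1: All lambdas reference the same variable p (late binding).
Step 2: After the loop, p = 7. Every lambda returns p * 4.
Step 3: thunks[2]() = 7 * 4 = 28

The answer is 28.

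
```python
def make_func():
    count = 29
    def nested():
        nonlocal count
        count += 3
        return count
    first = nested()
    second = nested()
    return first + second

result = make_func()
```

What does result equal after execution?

Step 1: count starts at 29.
Step 2: First call: count = 29 + 3 = 32, returns 32.
Step 3: Second call: count = 32 + 3 = 35, returns 35.
Step 4: result = 32 + 35 = 67

The answer is 67.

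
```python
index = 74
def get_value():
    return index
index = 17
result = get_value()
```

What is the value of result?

Step 1: index is first set to 74, then reassigned to 17.
Step 2: get_value() is called after the reassignment, so it looks up the current global index = 17.
Step 3: result = 17

The answer is 17.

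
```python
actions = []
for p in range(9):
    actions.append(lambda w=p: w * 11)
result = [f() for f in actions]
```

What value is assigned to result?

Step 1: Default arg w=p captures p at each iteration.
Step 2: actions[k] has w defaulting to k, returns k * 11.
Step 3: result = [0, 11, 22, 33, 44, 55, 66, 77, 88]

The answer is [0, 11, 22, 33, 44, 55, 66, 77, 88].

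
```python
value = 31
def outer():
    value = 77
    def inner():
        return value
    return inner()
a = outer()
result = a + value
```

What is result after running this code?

Step 1: outer() has local value = 77. inner() reads from enclosing.
Step 2: outer() returns 77. Global value = 31 unchanged.
Step 3: result = 77 + 31 = 108

The answer is 108.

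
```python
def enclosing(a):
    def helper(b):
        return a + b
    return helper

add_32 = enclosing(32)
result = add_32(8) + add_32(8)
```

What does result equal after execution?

Step 1: add_32 captures a = 32.
Step 2: add_32(8) = 32 + 8 = 40, called twice.
Step 3: result = 40 + 40 = 80

The answer is 80.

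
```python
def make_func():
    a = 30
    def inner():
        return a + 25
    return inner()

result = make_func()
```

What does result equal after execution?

Step 1: make_func() defines a = 30.
Step 2: inner() reads a = 30 from enclosing scope, returns 30 + 25 = 55.
Step 3: result = 55

The answer is 55.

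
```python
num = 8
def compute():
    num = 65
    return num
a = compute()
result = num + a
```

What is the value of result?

Step 1: Global num = 8. compute() returns local num = 65.
Step 2: a = 65. Global num still = 8.
Step 3: result = 8 + 65 = 73

The answer is 73.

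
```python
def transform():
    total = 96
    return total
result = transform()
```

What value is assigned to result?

Step 1: transform() defines total = 96 in its local scope.
Step 2: return total finds the local variable total = 96.
Step 3: result = 96

The answer is 96.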